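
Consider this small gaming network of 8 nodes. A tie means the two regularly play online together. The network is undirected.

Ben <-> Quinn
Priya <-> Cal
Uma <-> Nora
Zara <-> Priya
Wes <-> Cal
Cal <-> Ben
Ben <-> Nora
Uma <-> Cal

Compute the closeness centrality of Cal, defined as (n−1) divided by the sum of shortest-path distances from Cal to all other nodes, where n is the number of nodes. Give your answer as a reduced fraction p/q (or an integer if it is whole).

Distances from Cal: Ben:1, Nora:2, Priya:1, Quinn:2, Uma:1, Wes:1, Zara:2. Sum = 10.
n = 8, so closeness = 7/10.

7/10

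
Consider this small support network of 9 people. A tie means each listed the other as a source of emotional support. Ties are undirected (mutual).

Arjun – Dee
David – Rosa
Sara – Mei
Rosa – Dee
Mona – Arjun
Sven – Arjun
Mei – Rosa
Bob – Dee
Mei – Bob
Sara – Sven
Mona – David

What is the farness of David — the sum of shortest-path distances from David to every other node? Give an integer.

17

Distances from David: Arjun:2, Bob:3, Dee:2, Mei:2, Mona:1, Rosa:1, Sara:3, Sven:3.
Sum = 2 + 3 + 2 + 2 + 1 + 1 + 3 + 3 = 17.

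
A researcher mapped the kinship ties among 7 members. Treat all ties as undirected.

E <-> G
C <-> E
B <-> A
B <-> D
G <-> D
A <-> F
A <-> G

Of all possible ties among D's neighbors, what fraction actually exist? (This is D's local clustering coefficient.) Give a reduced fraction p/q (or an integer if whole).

D's neighbors: B and G (k = 2).
Possible neighbor pairs: C(2,2) = 1. Edges among them: none → e = 0.
Clustering(D) = 0/1.

0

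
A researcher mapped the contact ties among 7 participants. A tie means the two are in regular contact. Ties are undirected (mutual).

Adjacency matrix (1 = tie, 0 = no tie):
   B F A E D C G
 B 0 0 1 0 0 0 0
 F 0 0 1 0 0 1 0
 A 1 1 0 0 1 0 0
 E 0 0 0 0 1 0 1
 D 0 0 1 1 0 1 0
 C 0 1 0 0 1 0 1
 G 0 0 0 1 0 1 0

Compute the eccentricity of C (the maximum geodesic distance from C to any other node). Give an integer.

3

Distances from C: A:2, B:3, D:1, E:2, F:1, G:1.
The largest is 3 (to B), so the eccentricity of C is 3.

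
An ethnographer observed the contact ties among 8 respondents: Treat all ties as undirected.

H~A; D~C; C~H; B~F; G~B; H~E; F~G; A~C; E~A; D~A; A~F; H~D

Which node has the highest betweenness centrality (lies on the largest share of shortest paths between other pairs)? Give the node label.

A

Unnormalized betweenness of each node: A:13, B:0, C:0, D:0, E:0, F:10, G:0, H:1.
A has the largest value, 13, making it the main broker — the node through which the most shortest paths run.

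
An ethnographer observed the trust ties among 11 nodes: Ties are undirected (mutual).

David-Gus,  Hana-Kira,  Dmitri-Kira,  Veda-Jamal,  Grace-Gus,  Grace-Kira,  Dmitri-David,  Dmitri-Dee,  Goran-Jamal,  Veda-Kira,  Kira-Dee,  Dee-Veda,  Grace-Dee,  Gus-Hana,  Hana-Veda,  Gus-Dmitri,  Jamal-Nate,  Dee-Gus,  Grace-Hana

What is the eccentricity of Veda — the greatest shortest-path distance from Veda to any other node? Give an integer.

Distances from Veda: David:3, Dee:1, Dmitri:2, Goran:2, Grace:2, Gus:2, Hana:1, Jamal:1, Kira:1, Nate:2.
The largest is 3 (to David), so the eccentricity of Veda is 3.

3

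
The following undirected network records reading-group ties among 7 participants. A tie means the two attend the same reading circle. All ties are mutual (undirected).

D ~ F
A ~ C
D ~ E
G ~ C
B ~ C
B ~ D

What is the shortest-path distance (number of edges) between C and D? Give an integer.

2

One shortest route is C – B – D, which uses 2 edges, and C and D are not directly tied, so nothing shorter exists. So d(C,D) = 2.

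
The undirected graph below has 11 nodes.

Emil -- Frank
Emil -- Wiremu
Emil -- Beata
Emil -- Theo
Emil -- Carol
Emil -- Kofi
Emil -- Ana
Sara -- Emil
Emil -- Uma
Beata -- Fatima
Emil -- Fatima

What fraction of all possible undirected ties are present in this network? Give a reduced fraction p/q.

1/5

There are 11 edges and 11 nodes, so the maximum possible is C(11,2) = 55.
Density = 11/55 = 1/5.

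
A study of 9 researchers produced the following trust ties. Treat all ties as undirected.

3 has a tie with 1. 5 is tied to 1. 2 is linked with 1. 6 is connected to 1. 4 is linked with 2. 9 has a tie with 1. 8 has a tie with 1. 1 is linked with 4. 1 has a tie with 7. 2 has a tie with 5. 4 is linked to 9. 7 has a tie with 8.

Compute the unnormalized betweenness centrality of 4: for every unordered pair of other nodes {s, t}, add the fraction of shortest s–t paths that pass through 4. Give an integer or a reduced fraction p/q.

Pairs whose geodesics pass through 4 — 9–2: 1/2.
All other pairs contribute 0.
Summing the contributions gives betweenness(4) = 1/2.

1/2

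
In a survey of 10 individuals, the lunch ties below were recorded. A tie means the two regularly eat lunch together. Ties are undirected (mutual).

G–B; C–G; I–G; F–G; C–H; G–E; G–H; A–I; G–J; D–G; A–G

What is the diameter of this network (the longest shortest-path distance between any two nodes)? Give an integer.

Eccentricity of each node (its greatest distance to any other): A:2, B:2, C:2, D:2, E:2, F:2, G:1, H:2, I:2, J:2.
The maximum eccentricity is 2, realized for instance by the pair B–C via B – G – C. So the diameter is 2.

2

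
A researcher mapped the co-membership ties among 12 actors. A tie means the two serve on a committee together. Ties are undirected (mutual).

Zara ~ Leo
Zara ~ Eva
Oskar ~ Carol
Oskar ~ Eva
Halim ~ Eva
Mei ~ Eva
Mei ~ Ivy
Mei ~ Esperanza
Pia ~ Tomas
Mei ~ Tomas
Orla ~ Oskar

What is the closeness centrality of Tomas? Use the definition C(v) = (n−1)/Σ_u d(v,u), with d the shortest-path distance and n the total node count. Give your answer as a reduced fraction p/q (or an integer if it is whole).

11/29

Distances from Tomas: Carol:4, Esperanza:2, Eva:2, Halim:3, Ivy:2, Leo:4, Mei:1, Orla:4, Oskar:3, Pia:1, Zara:3. Sum = 29.
n = 12, so closeness = 11/29.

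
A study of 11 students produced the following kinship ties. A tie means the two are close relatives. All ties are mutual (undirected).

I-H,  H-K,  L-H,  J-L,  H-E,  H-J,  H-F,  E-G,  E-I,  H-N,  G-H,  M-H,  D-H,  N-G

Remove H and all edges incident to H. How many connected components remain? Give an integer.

6

Without H, the remaining ties split the others into: {E, G, I, N}; {D}; {F}; {M}; {J, L}; {K}.
That's 6 separate components.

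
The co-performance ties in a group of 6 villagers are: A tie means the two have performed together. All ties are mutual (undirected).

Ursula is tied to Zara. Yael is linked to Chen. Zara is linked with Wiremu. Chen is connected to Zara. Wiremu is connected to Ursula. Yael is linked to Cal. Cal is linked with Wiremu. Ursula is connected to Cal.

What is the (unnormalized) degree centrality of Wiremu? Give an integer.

Wiremu is directly tied to Cal, Ursula, and Zara. That is 3 neighbors, so the degree of Wiremu is 3.

3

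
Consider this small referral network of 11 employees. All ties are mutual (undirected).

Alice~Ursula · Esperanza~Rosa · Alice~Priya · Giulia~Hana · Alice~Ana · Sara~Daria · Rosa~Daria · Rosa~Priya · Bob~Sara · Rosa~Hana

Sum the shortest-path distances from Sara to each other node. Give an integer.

31

Distances from Sara: Alice:4, Ana:5, Bob:1, Daria:1, Esperanza:3, Giulia:4, Hana:3, Priya:3, Rosa:2, Ursula:5.
Sum = 4 + 5 + 1 + 1 + 3 + 4 + 3 + 3 + 2 + 5 = 31.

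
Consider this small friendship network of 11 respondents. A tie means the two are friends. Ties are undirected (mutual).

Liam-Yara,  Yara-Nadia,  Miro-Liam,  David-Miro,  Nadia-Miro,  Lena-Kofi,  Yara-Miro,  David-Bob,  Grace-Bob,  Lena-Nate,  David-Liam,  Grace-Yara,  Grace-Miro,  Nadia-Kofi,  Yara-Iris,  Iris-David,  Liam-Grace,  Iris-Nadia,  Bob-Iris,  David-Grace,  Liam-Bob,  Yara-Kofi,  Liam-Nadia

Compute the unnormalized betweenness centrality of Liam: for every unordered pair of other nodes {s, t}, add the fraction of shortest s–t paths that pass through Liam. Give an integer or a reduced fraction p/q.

1739/420

Pairs whose geodesics pass through Liam — Nadia–Grace: 1/3; Nadia–David: 1/3; Nadia–Bob: 1/2; Miro–Bob: 1/3; David–Yara: 1/4; David–Nate: 2/7; David–Lena: 2/7; David–Kofi: 2/7; Bob–Yara: 1/3; Bob–Nate: 2/5; Bob–Lena: 2/5; Bob–Kofi: 2/5.
All other pairs contribute 0.
Summing the contributions gives betweenness(Liam) = 1739/420.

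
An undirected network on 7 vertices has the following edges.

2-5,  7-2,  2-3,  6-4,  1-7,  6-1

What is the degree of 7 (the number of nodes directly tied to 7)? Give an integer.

2

7 is directly tied to 1 and 2. That is 2 neighbors, so the degree of 7 is 2.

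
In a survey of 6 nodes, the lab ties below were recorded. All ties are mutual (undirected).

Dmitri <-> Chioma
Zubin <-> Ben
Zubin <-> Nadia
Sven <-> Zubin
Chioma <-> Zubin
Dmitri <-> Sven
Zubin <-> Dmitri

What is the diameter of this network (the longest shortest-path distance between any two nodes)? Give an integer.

2

Eccentricity of each node (its greatest distance to any other): Ben:2, Chioma:2, Dmitri:2, Nadia:2, Sven:2, Zubin:1.
The maximum eccentricity is 2, realized for instance by the pair Ben–Sven via Ben – Zubin – Sven. So the diameter is 2.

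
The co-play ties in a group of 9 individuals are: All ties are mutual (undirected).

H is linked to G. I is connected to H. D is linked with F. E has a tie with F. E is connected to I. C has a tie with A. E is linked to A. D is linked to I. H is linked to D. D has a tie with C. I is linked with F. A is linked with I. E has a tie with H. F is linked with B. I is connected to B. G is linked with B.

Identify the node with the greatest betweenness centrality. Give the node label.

Unnormalized betweenness of each node: A:11/6, B:11/6, C:1/2, D:9/2, E:5/3, F:5/3, G:1/2, H:9/2, I:6.
I has the largest value, 6, making it the main broker — the node through which the most shortest paths run.

I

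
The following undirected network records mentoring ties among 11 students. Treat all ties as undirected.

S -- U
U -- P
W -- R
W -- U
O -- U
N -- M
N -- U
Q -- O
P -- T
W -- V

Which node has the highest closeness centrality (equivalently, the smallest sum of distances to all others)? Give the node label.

Farness (sum of distances to all others) for each node — M:31, N:22, O:22, P:22, Q:31, R:29, S:24, T:31, U:15, V:29, W:20.
The smallest farness is 15, for U, so U has the highest closeness.

U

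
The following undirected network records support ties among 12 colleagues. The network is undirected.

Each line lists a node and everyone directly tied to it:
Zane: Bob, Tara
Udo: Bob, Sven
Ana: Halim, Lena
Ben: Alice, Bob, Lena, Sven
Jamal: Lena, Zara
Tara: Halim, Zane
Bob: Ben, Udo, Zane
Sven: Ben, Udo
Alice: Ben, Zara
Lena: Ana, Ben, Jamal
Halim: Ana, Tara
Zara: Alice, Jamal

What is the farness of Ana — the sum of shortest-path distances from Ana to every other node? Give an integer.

27

Distances from Ana: Alice:3, Ben:2, Bob:3, Halim:1, Jamal:2, Lena:1, Sven:3, Tara:2, Udo:4, Zane:3, Zara:3.
Sum = 3 + 2 + 3 + 1 + 2 + 1 + 3 + 2 + 4 + 3 + 3 = 27.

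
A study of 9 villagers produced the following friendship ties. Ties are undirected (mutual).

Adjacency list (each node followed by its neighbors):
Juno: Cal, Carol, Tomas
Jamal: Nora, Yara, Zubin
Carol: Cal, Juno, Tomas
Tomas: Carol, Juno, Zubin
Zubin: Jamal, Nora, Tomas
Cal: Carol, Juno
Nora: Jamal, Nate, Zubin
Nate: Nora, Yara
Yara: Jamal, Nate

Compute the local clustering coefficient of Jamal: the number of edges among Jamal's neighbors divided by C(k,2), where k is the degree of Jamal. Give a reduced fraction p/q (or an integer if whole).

Jamal's neighbors: Nora, Yara, and Zubin (k = 3).
Possible neighbor pairs: C(3,2) = 3. Edges among them: Nora–Zubin → e = 1.
Clustering(Jamal) = 1/3.

1/3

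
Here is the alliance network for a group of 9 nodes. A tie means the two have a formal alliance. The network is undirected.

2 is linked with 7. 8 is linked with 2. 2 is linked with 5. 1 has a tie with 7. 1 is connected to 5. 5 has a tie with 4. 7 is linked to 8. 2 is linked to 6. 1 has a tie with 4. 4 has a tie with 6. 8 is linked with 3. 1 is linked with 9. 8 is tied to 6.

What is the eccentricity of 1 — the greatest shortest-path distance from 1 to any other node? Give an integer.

Distances from 1: 2:2, 3:3, 4:1, 5:1, 6:2, 7:1, 8:2, 9:1.
The largest is 3 (to 3), so the eccentricity of 1 is 3.

3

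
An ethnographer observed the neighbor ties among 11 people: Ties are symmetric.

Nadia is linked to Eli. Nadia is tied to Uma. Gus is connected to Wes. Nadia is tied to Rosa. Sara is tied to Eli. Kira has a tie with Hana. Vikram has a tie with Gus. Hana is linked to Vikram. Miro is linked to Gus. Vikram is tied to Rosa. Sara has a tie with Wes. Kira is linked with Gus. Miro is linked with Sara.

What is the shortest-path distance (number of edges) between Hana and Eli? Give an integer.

One shortest route is Hana – Vikram – Rosa – Nadia – Eli, which uses 4 edges, and at distance 3 from Hana we only reach {Miro, Nadia, Wes}, which does not include Eli. So d(Hana,Eli) = 4.

4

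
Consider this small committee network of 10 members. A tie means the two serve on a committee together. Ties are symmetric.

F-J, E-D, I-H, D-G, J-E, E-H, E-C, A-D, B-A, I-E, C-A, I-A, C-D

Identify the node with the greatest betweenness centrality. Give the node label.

Unnormalized betweenness of each node: A:19/2, B:0, C:2, D:10, E:37/2, F:0, G:0, H:0, I:4, J:8.
E has the largest value, 37/2, making it the main broker — the node through which the most shortest paths run.

E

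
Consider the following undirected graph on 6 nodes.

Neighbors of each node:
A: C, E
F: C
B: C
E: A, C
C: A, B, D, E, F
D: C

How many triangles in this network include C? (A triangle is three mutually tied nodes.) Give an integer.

C's neighbors: A, B, D, E, and F.
Neighbor pairs that are themselves tied: C–A–E. Each forms one triangle with C, for 1 in total.

1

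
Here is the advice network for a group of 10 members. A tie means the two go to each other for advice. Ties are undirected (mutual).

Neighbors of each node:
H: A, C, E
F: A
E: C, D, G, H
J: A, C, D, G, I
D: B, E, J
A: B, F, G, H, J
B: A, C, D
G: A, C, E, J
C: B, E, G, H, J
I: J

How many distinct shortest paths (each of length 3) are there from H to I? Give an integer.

2

The shortest distance is 3. The length-3 paths are: H–A–J–I; H–C–J–I.
That gives 2 distinct shortest paths.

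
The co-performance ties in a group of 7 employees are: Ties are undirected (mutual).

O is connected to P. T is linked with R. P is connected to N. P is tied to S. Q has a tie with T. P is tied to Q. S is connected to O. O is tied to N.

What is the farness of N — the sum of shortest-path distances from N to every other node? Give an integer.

13

Distances from N: O:1, P:1, Q:2, R:4, S:2, T:3.
Sum = 1 + 1 + 2 + 4 + 2 + 3 = 13.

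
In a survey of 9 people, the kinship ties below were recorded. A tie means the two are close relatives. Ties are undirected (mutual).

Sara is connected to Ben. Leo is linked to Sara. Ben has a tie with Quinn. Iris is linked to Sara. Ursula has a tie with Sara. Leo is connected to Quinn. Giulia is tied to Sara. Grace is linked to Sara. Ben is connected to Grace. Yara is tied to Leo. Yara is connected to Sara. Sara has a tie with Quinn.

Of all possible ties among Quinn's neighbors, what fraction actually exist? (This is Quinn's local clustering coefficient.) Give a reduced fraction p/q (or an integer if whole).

2/3

Quinn's neighbors: Ben, Leo, and Sara (k = 3).
Possible neighbor pairs: C(3,2) = 3. Edges among them: Ben–Sara, Leo–Sara → e = 2.
Clustering(Quinn) = 2/3.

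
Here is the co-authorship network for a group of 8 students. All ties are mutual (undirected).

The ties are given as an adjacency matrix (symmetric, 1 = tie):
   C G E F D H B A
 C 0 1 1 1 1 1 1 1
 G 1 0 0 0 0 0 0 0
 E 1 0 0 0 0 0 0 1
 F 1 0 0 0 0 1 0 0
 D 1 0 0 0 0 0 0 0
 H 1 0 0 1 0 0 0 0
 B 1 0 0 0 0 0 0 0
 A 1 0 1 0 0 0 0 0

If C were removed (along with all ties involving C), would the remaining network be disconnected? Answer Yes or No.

Removing C leaves {G} with no path to {A and E}, so the network splits into 5 components. C is a cut vertex.

Yes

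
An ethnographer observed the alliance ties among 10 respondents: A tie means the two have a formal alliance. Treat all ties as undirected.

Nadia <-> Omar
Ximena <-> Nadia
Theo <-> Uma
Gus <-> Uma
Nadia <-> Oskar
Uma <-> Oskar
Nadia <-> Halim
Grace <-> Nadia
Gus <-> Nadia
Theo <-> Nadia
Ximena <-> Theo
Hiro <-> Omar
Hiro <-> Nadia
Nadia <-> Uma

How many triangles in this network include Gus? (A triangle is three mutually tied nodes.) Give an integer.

1

Gus's neighbors: Nadia and Uma.
Neighbor pairs that are themselves tied: Gus–Nadia–Uma. Each forms one triangle with Gus, for 1 in total.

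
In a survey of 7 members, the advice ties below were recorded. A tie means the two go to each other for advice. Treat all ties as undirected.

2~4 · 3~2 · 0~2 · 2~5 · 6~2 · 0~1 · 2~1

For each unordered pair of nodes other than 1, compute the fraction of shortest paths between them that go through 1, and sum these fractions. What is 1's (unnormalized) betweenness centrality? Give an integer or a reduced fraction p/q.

0

No shortest path between any pair of other nodes passes through 1.
Summing the contributions gives betweenness(1) = 0.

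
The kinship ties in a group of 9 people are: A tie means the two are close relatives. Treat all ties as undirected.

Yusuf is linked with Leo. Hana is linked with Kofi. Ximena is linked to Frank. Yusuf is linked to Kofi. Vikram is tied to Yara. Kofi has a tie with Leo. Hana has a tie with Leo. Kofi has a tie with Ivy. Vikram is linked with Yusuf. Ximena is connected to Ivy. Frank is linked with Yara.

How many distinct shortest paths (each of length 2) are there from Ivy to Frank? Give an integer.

The shortest distance is 2, and the only length-2 path is Ivy–Ximena–Frank. So there is exactly 1 shortest path.

1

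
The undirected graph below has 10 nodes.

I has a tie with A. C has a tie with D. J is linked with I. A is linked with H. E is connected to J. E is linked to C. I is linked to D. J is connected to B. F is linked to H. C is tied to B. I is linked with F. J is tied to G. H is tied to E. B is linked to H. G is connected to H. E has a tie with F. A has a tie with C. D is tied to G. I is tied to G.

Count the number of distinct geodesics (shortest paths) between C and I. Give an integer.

The shortest distance is 2. The length-2 paths are: C–D–I; C–A–I.
That gives 2 distinct shortest paths.

2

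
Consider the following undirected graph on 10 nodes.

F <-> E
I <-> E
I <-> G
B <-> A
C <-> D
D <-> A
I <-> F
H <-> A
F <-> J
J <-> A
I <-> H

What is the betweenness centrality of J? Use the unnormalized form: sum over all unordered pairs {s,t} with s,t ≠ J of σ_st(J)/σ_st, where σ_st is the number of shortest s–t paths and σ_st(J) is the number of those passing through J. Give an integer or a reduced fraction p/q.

Pairs whose geodesics pass through J — D–F: 1; D–E: 1/2; A–F: 1; A–E: 1/2; C–F: 1; C–E: 1/2; B–F: 1; B–E: 1/2.
All other pairs contribute 0.
Summing the contributions gives betweenness(J) = 6.

6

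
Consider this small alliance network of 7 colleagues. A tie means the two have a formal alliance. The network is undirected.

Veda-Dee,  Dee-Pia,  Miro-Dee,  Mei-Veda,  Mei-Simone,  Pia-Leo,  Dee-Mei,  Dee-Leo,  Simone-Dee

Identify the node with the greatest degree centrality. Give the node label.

Dee

Degrees — Dee:6, Leo:2, Mei:3, Miro:1, Pia:2, Simone:2, Veda:2.
The maximum is 6, attained only by Dee.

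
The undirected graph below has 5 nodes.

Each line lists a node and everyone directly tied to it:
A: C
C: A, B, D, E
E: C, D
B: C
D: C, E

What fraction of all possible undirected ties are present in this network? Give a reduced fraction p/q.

There are 5 edges and 5 nodes, so the maximum possible is C(5,2) = 10.
Density = 5/10 = 1/2.

1/2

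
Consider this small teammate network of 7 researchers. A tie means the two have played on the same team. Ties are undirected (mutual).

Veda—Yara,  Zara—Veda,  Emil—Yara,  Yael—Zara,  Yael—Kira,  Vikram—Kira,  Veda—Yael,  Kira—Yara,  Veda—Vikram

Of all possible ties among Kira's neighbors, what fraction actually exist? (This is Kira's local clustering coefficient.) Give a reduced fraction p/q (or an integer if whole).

Kira's neighbors: Vikram, Yael, and Yara (k = 3).
Possible neighbor pairs: C(3,2) = 3. Edges among them: none → e = 0.
Clustering(Kira) = 0/3 = 0.

0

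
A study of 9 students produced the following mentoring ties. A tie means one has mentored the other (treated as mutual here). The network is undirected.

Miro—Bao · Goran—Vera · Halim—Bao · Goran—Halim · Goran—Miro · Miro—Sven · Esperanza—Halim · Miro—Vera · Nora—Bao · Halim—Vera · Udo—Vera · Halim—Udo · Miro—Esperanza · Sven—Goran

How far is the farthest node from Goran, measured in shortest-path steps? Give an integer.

3

Distances from Goran: Bao:2, Esperanza:2, Halim:1, Miro:1, Nora:3, Sven:1, Udo:2, Vera:1.
The largest is 3 (to Nora), so the eccentricity of Goran is 3.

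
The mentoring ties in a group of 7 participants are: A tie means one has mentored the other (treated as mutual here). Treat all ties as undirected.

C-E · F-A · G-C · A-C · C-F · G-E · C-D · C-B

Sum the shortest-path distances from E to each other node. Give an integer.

Distances from E: A:2, B:2, C:1, D:2, F:2, G:1.
Sum = 2 + 2 + 1 + 2 + 2 + 1 = 10.

10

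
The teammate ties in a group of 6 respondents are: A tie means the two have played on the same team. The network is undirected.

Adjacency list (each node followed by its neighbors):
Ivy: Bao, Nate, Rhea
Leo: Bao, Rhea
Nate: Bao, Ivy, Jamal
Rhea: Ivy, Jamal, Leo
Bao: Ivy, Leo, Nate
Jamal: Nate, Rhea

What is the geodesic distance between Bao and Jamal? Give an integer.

One shortest route is Bao – Nate – Jamal, which uses 2 edges, and Bao and Jamal are not directly tied, so nothing shorter exists. So d(Bao,Jamal) = 2.

2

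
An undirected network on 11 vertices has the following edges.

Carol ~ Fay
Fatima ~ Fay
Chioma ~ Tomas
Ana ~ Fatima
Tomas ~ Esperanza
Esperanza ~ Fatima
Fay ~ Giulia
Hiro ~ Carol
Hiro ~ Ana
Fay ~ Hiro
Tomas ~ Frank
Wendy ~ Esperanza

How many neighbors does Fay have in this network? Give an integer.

4

Fay is directly tied to Carol, Fatima, Giulia, and Hiro. That is 4 neighbors, so the degree of Fay is 4.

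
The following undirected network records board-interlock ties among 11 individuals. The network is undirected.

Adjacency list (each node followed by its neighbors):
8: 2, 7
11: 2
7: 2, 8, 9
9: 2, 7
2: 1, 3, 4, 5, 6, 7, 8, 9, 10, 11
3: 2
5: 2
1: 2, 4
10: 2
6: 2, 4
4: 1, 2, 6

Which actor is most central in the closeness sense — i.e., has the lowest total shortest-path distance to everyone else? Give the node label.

Farness (sum of distances to all others) for each node — 1:18, 2:10, 3:19, 4:17, 5:19, 6:18, 7:17, 8:18, 9:18, 10:19, 11:19.
The smallest farness is 10, for 2, so 2 has the highest closeness.

2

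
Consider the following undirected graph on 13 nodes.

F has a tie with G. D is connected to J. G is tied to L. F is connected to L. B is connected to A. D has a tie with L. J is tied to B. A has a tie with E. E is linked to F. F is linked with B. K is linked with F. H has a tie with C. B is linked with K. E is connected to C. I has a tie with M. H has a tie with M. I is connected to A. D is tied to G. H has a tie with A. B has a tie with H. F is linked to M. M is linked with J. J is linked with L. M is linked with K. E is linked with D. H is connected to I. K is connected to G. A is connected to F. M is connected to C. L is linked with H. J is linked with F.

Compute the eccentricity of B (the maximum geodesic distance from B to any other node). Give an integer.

2

Distances from B: A:1, C:2, D:2, E:2, F:1, G:2, H:1, I:2, J:1, K:1, L:2, M:2.
The largest is 2 (to C, I, L, M, G, E, and D), so the eccentricity of B is 2.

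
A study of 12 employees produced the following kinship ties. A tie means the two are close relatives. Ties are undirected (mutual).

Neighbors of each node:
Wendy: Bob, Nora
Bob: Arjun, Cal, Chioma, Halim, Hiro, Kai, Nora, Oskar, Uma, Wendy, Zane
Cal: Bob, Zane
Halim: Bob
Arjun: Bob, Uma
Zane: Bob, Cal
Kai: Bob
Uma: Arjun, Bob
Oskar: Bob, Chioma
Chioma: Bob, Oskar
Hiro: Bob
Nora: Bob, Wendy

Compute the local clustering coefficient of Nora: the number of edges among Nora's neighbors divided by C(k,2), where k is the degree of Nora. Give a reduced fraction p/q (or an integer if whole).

Nora's neighbors: Bob and Wendy (k = 2).
Possible neighbor pairs: C(2,2) = 1. Edges among them: Bob–Wendy → e = 1.
Clustering(Nora) = 1/1.

1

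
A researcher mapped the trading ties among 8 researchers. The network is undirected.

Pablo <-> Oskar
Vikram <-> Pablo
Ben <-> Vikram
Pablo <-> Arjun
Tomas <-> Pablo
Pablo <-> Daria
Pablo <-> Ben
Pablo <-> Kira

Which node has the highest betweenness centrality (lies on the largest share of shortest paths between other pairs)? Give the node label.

Pablo

Unnormalized betweenness of each node: Arjun:0, Ben:0, Daria:0, Kira:0, Oskar:0, Pablo:20, Tomas:0, Vikram:0.
Pablo has the largest value, 20, making it the main broker — the node through which the most shortest paths run.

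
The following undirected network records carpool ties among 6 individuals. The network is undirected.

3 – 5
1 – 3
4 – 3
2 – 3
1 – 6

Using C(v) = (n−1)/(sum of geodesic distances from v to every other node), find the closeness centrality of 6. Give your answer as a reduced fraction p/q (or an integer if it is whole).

5/12

Distances from 6: 1:1, 2:3, 3:2, 4:3, 5:3. Sum = 12.
n = 6, so closeness = 5/12.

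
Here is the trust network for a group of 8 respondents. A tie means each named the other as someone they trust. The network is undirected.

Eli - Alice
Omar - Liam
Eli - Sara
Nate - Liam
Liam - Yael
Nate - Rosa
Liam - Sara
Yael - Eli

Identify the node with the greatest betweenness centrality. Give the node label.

Liam

Unnormalized betweenness of each node: Alice:0, Eli:13/2, Liam:29/2, Nate:6, Omar:0, Rosa:0, Sara:4, Yael:4.
Liam has the largest value, 29/2, making it the main broker — the node through which the most shortest paths run.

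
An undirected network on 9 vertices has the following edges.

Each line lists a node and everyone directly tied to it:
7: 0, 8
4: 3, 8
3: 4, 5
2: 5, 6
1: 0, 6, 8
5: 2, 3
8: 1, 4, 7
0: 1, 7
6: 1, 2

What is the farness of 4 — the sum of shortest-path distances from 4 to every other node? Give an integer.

17

Distances from 4: 0:3, 1:2, 2:3, 3:1, 5:2, 6:3, 7:2, 8:1.
Sum = 3 + 2 + 3 + 1 + 2 + 3 + 2 + 1 = 17.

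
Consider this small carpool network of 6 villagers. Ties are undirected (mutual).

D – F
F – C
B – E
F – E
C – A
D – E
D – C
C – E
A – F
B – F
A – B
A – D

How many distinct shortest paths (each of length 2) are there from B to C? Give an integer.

3

The shortest distance is 2. The length-2 paths are: B–F–C; B–E–C; B–A–C.
That gives 3 distinct shortest paths.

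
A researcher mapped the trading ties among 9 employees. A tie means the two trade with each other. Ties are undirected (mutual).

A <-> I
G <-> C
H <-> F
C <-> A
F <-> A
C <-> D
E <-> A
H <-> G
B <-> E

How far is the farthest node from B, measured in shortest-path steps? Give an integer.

Distances from B: A:2, C:3, D:4, E:1, F:3, G:4, H:4, I:3.
The largest is 4 (to H, G, and D), so the eccentricity of B is 4.

4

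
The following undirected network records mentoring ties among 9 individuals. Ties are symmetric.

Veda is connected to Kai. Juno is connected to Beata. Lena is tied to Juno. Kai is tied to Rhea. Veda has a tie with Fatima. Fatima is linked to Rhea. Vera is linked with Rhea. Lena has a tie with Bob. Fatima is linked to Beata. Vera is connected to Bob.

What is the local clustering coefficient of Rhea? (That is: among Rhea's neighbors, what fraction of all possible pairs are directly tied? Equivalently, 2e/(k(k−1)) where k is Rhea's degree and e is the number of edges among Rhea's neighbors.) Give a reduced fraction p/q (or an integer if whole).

0

Rhea's neighbors: Fatima, Kai, and Vera (k = 3).
Possible neighbor pairs: C(3,2) = 3. Edges among them: none → e = 0.
Clustering(Rhea) = 0/3 = 0.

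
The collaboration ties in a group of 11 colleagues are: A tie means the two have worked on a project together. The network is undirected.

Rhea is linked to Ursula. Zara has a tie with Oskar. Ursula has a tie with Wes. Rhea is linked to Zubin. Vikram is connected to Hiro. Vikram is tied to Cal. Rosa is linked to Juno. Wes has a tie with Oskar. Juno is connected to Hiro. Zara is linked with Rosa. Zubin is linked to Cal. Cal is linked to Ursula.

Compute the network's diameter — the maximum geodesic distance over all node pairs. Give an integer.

5

Eccentricity of each node (its greatest distance to any other): Cal:4, Hiro:4, Juno:5, Oskar:4, Rhea:5, Rosa:5, Ursula:4, Vikram:4, Wes:4, Zara:5, Zubin:5.
The maximum eccentricity is 5, realized for instance by the pair Juno–Rhea via Juno – Hiro – Vikram – Cal – Zubin – Rhea. So the diameter is 5.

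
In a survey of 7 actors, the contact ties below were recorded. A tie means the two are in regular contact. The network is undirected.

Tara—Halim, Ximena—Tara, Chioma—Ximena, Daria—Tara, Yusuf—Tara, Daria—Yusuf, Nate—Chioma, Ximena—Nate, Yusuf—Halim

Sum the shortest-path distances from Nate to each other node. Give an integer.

Distances from Nate: Chioma:1, Daria:3, Halim:3, Tara:2, Ximena:1, Yusuf:3.
Sum = 1 + 3 + 3 + 2 + 1 + 3 = 13.

13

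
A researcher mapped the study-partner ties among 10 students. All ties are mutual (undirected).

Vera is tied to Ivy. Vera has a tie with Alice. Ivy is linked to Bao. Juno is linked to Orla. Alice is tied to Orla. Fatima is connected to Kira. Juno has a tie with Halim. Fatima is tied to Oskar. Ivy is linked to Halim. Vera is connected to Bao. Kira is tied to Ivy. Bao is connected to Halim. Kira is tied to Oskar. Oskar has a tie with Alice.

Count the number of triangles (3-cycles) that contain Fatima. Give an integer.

1

Fatima's neighbors: Kira and Oskar.
Neighbor pairs that are themselves tied: Fatima–Kira–Oskar. Each forms one triangle with Fatima, for 1 in total.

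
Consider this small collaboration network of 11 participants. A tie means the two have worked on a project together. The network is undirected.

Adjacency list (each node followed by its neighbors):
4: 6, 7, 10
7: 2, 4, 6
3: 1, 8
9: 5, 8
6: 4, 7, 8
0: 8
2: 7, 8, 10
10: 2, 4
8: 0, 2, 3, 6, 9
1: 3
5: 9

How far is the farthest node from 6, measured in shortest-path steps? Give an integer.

3

Distances from 6: 0:2, 1:3, 2:2, 3:2, 4:1, 5:3, 7:1, 8:1, 9:2, 10:2.
The largest is 3 (to 1 and 5), so the eccentricity of 6 is 3.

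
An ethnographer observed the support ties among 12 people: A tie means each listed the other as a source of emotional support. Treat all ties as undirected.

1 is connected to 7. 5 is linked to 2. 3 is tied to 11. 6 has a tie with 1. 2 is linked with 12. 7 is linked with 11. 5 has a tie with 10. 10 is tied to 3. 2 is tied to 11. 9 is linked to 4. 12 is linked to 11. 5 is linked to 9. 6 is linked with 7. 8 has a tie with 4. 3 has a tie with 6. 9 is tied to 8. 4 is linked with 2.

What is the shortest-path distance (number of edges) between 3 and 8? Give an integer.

4

One shortest route is 3 – 11 – 2 – 4 – 8, which uses 4 edges, and at distance 3 from 3 we only reach {4, 9}, which does not include 8. So d(3,8) = 4.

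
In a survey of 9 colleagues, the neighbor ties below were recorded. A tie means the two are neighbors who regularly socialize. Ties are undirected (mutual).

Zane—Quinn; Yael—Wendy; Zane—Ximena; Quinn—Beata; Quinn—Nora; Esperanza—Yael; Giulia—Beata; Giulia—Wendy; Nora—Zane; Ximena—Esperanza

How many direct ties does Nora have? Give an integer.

Nora is directly tied to Quinn and Zane. That is 2 neighbors, so the degree of Nora is 2.

2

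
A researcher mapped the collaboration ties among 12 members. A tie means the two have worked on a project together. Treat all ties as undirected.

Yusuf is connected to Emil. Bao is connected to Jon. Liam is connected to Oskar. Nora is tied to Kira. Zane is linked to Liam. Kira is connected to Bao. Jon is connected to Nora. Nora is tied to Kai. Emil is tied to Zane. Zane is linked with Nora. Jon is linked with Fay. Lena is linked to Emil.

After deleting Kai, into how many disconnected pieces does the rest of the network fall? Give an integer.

1

Kai's neighbors (Nora) remain reachable from one another through other ties, so the rest of the network stays in one piece.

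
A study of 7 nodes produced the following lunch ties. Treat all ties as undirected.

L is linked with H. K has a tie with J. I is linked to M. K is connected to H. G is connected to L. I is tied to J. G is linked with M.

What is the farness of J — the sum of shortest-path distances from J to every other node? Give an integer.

Distances from J: G:3, H:2, I:1, K:1, L:3, M:2.
Sum = 3 + 2 + 1 + 1 + 3 + 2 = 12.

12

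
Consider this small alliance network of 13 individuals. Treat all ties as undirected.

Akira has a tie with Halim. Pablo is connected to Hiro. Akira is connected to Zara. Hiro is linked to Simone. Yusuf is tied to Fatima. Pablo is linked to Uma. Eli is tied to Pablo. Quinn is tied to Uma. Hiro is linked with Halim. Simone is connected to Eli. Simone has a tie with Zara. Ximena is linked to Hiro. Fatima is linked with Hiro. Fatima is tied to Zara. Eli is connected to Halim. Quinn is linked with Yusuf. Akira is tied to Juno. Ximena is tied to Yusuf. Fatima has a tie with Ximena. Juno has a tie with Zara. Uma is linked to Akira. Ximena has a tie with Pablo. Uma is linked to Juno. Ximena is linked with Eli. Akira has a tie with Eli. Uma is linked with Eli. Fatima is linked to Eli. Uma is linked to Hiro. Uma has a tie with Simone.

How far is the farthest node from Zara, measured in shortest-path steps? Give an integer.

Distances from Zara: Akira:1, Eli:2, Fatima:1, Halim:2, Hiro:2, Juno:1, Pablo:3, Quinn:3, Simone:1, Uma:2, Ximena:2, Yusuf:2.
The largest is 3 (to Quinn and Pablo), so the eccentricity of Zara is 3.

3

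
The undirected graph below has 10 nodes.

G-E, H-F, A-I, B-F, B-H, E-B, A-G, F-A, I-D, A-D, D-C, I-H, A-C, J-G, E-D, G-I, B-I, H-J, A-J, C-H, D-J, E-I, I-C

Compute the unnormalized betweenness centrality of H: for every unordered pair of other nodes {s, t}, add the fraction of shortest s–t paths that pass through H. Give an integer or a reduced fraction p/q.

41/12

Pairs whose geodesics pass through H — B–J: 1; B–C: 1/2; I–J: 1/4; I–F: 1/3; J–C: 1/3; J–F: 1/2; C–F: 1/2.
All other pairs contribute 0.
Summing the contributions gives betweenness(H) = 41/12.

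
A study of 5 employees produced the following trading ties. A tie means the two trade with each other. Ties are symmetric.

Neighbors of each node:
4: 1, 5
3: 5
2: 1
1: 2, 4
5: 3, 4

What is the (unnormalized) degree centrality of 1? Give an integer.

2

1 is directly tied to 2 and 4. That is 2 neighbors, so the degree of 1 is 2.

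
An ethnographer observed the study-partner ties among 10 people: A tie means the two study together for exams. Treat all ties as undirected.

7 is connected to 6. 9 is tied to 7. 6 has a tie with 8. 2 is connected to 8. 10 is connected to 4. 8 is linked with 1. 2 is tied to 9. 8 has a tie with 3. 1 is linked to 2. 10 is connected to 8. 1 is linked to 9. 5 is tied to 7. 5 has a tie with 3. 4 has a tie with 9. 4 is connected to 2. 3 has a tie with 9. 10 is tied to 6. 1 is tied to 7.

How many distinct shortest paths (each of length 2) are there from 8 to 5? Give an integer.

The shortest distance is 2, and the only length-2 path is 8–3–5. So there is exactly 1 shortest path.

1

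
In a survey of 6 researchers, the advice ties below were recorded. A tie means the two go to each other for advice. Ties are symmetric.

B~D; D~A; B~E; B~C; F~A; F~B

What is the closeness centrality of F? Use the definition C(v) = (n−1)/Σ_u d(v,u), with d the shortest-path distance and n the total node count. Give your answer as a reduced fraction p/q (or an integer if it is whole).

Distances from F: A:1, B:1, C:2, D:2, E:2. Sum = 8.
n = 6, so closeness = 5/8.

5/8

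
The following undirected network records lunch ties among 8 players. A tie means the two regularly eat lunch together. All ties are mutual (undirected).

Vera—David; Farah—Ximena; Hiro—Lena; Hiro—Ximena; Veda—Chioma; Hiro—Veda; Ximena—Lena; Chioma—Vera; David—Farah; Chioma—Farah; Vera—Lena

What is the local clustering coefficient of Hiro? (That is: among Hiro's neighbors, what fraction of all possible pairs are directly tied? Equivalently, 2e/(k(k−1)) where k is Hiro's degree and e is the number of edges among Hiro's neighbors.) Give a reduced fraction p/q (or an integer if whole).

Hiro's neighbors: Lena, Veda, and Ximena (k = 3).
Possible neighbor pairs: C(3,2) = 3. Edges among them: Lena–Ximena → e = 1.
Clustering(Hiro) = 1/3.

1/3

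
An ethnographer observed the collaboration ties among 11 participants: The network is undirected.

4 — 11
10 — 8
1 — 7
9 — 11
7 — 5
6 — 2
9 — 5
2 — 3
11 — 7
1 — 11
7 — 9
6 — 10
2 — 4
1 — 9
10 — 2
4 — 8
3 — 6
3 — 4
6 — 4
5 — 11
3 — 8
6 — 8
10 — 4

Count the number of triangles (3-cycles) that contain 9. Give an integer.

9's neighbors: 1, 5, 7, and 11.
Neighbor pairs that are themselves tied: 9–1–7; 9–1–11; 9–5–7; 9–5–11; 9–7–11. Each forms one triangle with 9, for 5 in total.

5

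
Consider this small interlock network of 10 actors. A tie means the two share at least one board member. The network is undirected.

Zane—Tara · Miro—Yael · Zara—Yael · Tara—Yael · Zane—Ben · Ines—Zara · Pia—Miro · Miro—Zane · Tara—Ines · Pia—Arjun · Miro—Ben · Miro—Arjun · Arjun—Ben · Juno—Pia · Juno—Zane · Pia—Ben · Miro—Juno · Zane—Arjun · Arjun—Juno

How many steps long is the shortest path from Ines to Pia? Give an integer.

4

One shortest route is Ines – Tara – Zane – Ben – Pia, which uses 4 edges, and at distance 3 from Ines we only reach {Arjun, Ben, Juno, Miro}, which does not include Pia. So d(Ines,Pia) = 4.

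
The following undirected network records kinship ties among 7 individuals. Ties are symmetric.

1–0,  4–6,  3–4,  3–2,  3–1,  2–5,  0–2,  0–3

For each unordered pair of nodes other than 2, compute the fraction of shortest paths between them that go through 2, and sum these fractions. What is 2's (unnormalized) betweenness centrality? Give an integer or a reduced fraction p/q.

Pairs whose geodesics pass through 2 — 1–5: 2/2; 5–3: 1; 5–0: 1; 5–6: 1; 5–4: 1.
All other pairs contribute 0.
Summing the contributions gives betweenness(2) = 5.

5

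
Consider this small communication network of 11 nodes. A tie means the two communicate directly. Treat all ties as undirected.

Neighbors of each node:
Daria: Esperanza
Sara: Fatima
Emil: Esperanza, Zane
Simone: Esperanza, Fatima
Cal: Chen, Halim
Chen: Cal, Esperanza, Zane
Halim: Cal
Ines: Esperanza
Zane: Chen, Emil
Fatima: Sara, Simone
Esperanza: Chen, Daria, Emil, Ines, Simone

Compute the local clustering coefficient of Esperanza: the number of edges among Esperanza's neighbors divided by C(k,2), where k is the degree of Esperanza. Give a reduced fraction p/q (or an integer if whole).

Esperanza's neighbors: Chen, Daria, Emil, Ines, and Simone (k = 5).
Possible neighbor pairs: C(5,2) = 10. Edges among them: none → e = 0.
Clustering(Esperanza) = 0/10 = 0.

0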